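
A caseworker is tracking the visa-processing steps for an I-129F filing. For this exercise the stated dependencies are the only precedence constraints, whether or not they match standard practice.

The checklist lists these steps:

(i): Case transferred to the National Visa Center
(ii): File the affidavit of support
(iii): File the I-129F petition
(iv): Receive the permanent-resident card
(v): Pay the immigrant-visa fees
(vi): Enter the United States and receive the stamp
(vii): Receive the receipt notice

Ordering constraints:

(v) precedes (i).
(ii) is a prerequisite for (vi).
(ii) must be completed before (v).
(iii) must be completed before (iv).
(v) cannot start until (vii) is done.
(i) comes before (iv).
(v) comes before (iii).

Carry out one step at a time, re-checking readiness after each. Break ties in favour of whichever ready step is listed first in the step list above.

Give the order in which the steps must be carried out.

(ii) (vi) (vii) (v) (i) (iii) (iv)

Nothing is required for (ii) and (vii). (ii) is listed earlier → (ii) first.
(vi) now also ready, so the ready set is {(vi), (vii)}; (vi) is listed earlier → (vi).
That leaves (vii) as the only ready step → (vii).
(v) needed (ii) and (vii), now all done → (v).
(i) and (iii) are both available; (i) is listed earlier → (i).
(iii) is the only step now ready → (iii).
Next only (iv) has its prerequisites met → (iv).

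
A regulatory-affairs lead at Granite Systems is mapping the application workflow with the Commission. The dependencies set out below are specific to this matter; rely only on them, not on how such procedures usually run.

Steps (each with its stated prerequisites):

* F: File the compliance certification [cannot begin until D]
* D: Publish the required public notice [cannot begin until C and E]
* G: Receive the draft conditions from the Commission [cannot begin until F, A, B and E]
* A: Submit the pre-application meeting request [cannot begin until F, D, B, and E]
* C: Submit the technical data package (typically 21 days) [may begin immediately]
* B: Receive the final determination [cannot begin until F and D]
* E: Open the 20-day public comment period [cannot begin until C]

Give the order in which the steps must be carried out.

Only C has no prerequisites, so it is first.
That leaves E as the only ready step → E.
Next only D has its prerequisites met → D.
That leaves F as the only ready step → F.
B needed F and D, now all done → B.
A needed F, D, B and E, now all done → A.
That leaves G as the only ready step → G.

C, E, D, F, B, A, G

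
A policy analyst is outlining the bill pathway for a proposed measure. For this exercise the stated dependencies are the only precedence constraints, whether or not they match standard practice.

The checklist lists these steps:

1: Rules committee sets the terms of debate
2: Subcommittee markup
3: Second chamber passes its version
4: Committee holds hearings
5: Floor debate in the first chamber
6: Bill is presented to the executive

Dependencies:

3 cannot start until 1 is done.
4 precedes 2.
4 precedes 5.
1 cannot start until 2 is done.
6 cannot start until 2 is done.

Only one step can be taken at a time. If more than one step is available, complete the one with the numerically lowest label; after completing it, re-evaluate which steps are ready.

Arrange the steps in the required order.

4 → 2 → 1 → 3 → 5 → 6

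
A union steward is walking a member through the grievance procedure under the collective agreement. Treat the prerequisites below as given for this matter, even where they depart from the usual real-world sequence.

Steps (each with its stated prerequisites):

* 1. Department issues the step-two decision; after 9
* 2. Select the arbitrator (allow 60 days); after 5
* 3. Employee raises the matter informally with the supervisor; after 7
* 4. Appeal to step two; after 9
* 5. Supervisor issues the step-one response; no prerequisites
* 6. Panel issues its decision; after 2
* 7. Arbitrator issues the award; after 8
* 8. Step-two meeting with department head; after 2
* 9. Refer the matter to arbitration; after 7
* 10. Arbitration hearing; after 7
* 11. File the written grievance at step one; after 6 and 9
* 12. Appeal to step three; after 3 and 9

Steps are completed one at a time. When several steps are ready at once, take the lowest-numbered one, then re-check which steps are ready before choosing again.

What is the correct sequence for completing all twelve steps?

5, 2, 6, 8, 7, 3, 9, 1, 4, 10, 11, 12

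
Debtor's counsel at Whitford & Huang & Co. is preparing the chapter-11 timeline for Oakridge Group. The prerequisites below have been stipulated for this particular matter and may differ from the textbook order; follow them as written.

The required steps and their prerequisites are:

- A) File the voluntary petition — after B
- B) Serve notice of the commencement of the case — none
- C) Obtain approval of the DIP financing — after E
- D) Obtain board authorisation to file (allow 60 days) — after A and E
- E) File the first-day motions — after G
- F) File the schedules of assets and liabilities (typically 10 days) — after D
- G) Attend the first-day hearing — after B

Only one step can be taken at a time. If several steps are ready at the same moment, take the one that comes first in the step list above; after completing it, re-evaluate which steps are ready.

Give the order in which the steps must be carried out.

B A G E C D F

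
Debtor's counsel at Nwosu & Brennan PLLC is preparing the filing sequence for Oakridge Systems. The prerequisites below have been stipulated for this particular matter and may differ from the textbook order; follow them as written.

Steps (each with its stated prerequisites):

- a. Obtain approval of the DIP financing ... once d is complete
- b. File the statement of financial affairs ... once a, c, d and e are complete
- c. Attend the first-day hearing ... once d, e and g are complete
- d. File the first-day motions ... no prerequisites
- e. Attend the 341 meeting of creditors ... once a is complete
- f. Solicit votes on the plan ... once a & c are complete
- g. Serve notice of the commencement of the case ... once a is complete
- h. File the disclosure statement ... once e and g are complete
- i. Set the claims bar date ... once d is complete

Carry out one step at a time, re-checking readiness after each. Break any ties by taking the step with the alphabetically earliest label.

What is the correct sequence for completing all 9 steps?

d a e g c b f h i

Only d has no prerequisites, so it is first.
Ready: a and i. a has the earlier label → a.
e and g now also ready, so the ready set is {e, g, i}; e has the earlier label → e.
Now g and i have their prerequisites met. g has the earlier label, so g next.
Ready: c, h and i. c has the earlier label → c.
b and f now also ready, so the ready set is {b, f, h, i}; b has the earlier label → b.
Ready: f, h and i. f has the earlier label → f.
Now h and i have their prerequisites met. h has the earlier label, so h next.
Next only i has its prerequisites met → i.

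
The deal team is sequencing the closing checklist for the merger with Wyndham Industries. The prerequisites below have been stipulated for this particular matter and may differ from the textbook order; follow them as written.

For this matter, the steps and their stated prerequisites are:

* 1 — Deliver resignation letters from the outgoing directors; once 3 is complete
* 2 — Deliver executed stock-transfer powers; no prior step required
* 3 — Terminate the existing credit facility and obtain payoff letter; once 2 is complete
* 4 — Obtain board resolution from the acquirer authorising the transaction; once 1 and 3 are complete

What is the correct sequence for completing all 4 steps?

2 → 3 → 1 → 4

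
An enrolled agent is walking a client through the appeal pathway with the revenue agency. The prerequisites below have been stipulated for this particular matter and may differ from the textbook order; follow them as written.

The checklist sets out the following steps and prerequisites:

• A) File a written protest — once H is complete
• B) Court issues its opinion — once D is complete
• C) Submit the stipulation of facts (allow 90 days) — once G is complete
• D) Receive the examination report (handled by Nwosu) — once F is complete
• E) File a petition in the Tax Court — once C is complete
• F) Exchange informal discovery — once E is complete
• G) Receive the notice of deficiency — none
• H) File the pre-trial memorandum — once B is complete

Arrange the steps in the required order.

G → C → E → F → D → B → H → A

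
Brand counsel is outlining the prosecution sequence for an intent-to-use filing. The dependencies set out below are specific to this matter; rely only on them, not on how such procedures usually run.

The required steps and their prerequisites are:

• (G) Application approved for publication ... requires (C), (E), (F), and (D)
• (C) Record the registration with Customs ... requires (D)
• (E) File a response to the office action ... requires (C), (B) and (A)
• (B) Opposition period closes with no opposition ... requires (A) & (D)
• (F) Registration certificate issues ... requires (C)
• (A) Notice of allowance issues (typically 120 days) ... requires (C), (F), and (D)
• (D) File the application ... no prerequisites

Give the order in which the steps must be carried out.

(D) is the only step with nothing outstanding, so it goes first.
(C) needed (D), now all done → (C).
(F) needed (C), now all done → (F).
(A) is the only step now ready → (A).
Next only (B) has its prerequisites met → (B).
(E) needed (C), (B) and (A), now all done → (E).
(G) is the only step now ready → (G).

(D) (C) (F) (A) (B) (E) (G)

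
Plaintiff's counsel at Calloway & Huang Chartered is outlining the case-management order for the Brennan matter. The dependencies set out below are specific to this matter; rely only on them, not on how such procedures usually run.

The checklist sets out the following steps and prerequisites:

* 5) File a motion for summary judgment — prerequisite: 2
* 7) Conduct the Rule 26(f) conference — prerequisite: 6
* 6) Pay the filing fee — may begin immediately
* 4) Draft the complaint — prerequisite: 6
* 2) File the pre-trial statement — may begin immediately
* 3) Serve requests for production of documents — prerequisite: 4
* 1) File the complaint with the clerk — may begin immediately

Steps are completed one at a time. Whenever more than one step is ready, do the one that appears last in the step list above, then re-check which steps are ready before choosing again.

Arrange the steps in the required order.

Nothing is required for 1, 2 and 6. 1 is listed later → 1 first.
Now 2 and 6 have their prerequisites met. 2 is listed later, so 2 next.
Ready: 6 and 5. 6 is listed later → 6.
Ready: 4, 7 and 5. 4 is listed later → 4.
Now 3, 7 and 5 have their prerequisites met. 3 is listed later, so 3 next.
Now 7 and 5 have their prerequisites met. 7 is listed later, so 7 next.
That leaves 5 as the only ready step → 5.

1, 2, 6, 4, 3, 7, 5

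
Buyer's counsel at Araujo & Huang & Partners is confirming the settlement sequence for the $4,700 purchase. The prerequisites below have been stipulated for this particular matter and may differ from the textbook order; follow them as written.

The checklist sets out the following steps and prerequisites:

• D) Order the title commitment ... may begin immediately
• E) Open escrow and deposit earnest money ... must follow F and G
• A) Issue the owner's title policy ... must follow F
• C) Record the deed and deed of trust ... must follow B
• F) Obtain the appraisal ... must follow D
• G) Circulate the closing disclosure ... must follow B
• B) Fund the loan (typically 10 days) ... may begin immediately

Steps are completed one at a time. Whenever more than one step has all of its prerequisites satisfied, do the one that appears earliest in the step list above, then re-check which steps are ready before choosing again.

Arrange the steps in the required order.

D, F, A, B, C, G, E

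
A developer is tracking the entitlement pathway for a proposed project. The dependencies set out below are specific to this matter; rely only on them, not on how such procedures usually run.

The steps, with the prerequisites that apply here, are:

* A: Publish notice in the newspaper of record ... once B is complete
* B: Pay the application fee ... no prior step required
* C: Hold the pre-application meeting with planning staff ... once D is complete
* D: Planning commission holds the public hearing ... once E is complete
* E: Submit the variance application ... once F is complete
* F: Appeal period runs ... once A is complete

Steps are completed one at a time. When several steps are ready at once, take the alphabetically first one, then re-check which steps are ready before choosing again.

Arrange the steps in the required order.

B, A, F, E, D, C

B has no prerequisites → B first.
A needed B, now all done → A.
F needed A, now all done → F.
E needed F, now all done → E.
Next only D has its prerequisites met → D.
That leaves C as the only ready step → C.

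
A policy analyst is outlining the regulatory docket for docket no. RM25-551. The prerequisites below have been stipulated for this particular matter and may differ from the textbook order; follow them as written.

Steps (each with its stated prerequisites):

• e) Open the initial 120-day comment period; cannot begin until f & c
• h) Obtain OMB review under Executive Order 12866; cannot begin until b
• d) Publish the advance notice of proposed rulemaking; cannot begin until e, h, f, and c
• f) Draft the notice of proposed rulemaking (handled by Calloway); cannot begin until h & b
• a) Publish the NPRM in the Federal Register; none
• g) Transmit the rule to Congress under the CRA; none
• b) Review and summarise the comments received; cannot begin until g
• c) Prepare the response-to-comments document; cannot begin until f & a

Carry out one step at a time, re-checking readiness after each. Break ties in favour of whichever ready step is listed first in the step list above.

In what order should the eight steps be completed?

a, g, b, h, f, c, e, d

a and g have no prerequisites; a is listed earlier, so a is first.
Next only g has its prerequisites met → g.
Next only b has its prerequisites met → b.
Next only h has its prerequisites met → h.
Next only f has its prerequisites met → f.
That leaves c as the only ready step → c.
Next only e has its prerequisites met → e.
That leaves d as the only ready step → d.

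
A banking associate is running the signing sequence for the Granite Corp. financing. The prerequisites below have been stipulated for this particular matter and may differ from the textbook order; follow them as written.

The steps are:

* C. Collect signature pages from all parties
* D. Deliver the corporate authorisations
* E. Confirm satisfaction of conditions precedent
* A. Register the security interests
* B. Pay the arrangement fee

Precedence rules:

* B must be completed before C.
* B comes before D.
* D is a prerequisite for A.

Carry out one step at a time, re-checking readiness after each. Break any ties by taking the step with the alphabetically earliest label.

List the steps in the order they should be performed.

Nothing is required for B and E. B has the earlier label → B first.
C and D now also ready, so the ready set is {C, D, E}; C has the earlier label → C.
Ready: D and E. D has the earlier label → D.
Now A and E have their prerequisites met. A has the earlier label, so A next.
That leaves E as the only ready step → E.

B C D A E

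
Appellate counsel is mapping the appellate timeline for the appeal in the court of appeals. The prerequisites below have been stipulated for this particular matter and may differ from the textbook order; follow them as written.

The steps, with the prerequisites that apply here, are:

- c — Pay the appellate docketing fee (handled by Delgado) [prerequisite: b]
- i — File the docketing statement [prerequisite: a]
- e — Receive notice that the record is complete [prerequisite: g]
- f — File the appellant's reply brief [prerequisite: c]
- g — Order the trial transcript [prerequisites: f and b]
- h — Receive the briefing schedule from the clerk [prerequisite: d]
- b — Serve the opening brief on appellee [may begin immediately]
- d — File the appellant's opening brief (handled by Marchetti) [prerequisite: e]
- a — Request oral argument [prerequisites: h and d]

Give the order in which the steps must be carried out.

b, c, f, g, e, d, h, a, i

b is the only step with nothing outstanding, so it goes first.
c is the only step now ready → c.
f needed c, now all done → f.
g needed f and b, now all done → g.
Next only e has its prerequisites met → e.
d needed e, now all done → d.
h is the only step now ready → h.
a needed h and d, now all done → a.
i needed a, now all done → i.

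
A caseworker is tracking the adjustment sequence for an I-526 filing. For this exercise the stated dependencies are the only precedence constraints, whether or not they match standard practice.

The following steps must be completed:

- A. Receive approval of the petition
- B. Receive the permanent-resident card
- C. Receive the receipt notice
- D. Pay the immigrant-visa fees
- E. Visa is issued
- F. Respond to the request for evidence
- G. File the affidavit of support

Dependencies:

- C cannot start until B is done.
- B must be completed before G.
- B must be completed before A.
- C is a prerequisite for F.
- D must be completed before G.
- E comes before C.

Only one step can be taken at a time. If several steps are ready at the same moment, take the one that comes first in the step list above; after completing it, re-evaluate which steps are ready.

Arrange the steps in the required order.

B A D E C F G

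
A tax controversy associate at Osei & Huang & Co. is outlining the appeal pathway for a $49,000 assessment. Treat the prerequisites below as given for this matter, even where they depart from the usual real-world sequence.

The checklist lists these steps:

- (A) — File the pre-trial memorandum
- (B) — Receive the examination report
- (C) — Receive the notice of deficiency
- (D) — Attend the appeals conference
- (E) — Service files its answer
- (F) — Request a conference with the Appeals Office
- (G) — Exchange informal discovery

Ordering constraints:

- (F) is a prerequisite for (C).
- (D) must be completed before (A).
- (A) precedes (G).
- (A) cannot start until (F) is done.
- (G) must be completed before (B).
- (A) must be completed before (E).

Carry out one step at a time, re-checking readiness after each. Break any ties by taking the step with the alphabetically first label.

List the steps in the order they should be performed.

(D) (F) (A) (C) (E) (G) (B)

Nothing is required for (D) and (F). (D) has the earlier label → (D) first.
That leaves (F) as the only ready step → (F).
Ready: (A) and (C). (A) has the earlier label → (A).
(E) and (G) now also ready, so the ready set is {(C), (E), (G)}; (C) has the earlier label → (C).
Ready: (E) and (G). (E) has the earlier label → (E).
(G) needed (A), now all done → (G).
Next only (B) has its prerequisites met → (B).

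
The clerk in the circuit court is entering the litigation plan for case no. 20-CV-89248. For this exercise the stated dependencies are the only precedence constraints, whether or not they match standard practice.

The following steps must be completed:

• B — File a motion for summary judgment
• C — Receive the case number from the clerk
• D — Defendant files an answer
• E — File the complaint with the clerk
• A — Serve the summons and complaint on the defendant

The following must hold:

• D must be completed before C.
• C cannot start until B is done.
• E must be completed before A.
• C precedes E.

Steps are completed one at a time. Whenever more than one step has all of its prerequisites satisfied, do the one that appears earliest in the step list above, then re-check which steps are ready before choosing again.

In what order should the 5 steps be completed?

B, D, C, E, A

B and D have no prerequisites; B is listed earlier, so B is first.
Next only D has its prerequisites met → D.
That leaves C as the only ready step → C.
E needed C, now all done → E.
A needed E, now all done → A.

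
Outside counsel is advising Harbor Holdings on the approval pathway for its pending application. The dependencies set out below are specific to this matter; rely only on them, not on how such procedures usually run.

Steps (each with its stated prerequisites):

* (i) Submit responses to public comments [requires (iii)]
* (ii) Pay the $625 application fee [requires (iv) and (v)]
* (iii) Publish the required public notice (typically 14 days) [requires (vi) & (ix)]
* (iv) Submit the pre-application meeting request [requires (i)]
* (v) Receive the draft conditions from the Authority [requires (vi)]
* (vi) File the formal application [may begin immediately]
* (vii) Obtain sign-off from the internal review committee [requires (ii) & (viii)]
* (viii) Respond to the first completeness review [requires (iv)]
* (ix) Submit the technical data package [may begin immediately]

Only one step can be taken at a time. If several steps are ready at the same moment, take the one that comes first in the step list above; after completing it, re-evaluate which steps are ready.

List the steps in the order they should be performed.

(vi), (v), (ix), (iii), (i), (iv), (ii), (viii), (vii)

(vi) and (ix) have no prerequisites; (vi) is listed earlier, so (vi) is first.
(v) and (ix) are both available; (v) is listed earlier → (v).
That leaves (ix) as the only ready step → (ix).
Next only (iii) has its prerequisites met → (iii).
(i) needed (iii), now all done → (i).
Next only (iv) has its prerequisites met → (iv).
Ready: (ii) and (viii). (ii) is listed earlier → (ii).
(viii) needed (iv), now all done → (viii).
That leaves (vii) as the only ready step → (vii).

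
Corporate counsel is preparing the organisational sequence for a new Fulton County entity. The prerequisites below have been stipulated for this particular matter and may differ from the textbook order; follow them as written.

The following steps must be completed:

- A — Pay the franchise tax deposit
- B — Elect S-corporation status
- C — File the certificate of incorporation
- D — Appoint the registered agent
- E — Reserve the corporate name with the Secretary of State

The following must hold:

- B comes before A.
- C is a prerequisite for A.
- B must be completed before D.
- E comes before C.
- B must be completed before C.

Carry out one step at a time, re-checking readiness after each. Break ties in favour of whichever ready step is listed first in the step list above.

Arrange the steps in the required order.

B, D, E, C, A

B and E have no prerequisites; B is listed earlier, so B is first.
D and E are both available; D is listed earlier → D.
That leaves E as the only ready step → E.
That leaves C as the only ready step → C.
A needed B and C, now all done → A.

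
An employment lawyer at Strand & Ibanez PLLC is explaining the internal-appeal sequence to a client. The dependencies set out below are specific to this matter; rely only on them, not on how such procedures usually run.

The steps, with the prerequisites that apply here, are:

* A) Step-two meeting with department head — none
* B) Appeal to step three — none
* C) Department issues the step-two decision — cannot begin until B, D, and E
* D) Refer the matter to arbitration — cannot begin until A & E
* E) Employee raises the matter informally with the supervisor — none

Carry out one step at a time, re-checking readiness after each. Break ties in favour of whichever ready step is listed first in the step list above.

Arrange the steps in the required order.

A B E D C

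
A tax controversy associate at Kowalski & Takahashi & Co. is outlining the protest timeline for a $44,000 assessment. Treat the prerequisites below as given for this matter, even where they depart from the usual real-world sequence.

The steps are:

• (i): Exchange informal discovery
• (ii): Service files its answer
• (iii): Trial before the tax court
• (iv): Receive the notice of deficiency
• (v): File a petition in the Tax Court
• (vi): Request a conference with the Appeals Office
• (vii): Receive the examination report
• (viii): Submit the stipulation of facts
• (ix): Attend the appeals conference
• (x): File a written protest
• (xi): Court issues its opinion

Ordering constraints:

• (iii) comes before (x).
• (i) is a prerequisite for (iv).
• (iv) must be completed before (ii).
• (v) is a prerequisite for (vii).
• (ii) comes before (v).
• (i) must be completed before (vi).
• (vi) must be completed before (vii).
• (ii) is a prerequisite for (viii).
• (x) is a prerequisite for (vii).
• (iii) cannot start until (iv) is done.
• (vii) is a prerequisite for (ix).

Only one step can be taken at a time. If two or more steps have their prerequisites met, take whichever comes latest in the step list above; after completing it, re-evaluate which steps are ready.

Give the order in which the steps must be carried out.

(xi) (i) (vi) (iv) (iii) (x) (ii) (viii) (v) (vii) (ix)

(xi) and (i) have no prerequisites; (xi) is listed later, so (xi) is first.
(i) is the only step now ready → (i).
Ready: (vi) and (iv). (vi) is listed later → (vi).
That leaves (iv) as the only ready step → (iv).
(iii) and (ii) are both available; (iii) is listed later → (iii).
(x) and (ii) are both available; (x) is listed later → (x).
(ii) is the only step now ready → (ii).
(viii) and (v) are both available; (viii) is listed later → (viii).
Next only (v) has its prerequisites met → (v).
(vii) needed (x), (vi) and (v), now all done → (vii).
(ix) is the only step now ready → (ix).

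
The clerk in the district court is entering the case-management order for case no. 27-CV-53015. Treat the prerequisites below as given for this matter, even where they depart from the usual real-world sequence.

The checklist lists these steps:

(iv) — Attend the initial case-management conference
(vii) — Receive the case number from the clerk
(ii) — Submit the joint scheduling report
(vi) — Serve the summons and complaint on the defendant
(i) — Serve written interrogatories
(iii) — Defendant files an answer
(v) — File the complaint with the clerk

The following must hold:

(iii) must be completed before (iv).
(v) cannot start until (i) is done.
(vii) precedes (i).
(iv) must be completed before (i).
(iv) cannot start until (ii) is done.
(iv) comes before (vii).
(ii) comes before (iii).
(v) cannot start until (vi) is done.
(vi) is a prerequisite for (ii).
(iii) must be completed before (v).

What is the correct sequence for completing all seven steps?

(vi) has no prerequisites → (vi) first.
Next only (ii) has its prerequisites met → (ii).
(iii) needed (ii), now all done → (iii).
That leaves (iv) as the only ready step → (iv).
(vii) is the only step now ready → (vii).
That leaves (i) as the only ready step → (i).
(v) needed (vi), (i) and (iii), now all done → (v).

(vi) (ii) (iii) (iv) (vii) (i) (v)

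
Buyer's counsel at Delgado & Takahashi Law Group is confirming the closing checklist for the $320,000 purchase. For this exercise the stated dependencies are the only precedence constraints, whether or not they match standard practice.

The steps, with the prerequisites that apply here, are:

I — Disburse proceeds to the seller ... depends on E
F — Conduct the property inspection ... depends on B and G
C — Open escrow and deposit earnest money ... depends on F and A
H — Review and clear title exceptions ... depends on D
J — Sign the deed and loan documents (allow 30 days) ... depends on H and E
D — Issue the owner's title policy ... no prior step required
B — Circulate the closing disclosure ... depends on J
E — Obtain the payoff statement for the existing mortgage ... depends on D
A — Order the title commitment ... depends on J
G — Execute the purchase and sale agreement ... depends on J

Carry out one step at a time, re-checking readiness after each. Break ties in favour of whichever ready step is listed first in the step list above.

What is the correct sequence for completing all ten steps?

D, H, E, I, J, B, A, G, F, C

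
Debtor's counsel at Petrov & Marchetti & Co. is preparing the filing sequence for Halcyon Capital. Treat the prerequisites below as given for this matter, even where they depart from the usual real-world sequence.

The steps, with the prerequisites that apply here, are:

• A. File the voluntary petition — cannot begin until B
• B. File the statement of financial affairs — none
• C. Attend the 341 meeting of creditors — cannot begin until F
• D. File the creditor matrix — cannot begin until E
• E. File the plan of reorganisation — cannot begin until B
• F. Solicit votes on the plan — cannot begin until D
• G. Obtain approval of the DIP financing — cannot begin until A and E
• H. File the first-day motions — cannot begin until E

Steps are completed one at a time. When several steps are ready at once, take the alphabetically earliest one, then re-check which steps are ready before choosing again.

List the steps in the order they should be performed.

B is the only step with nothing outstanding, so it goes first.
Now A and E have their prerequisites met. A has the earlier label, so A next.
That leaves E as the only ready step → E.
D, G and H are all available; D has the earlier label → D.
F now also ready, so the ready set is {F, G, H}; F has the earlier label → F.
C, G and H are all available; C has the earlier label → C.
Now G and H have their prerequisites met. G has the earlier label, so G next.
H is the only step now ready → H.

B A E D F C G H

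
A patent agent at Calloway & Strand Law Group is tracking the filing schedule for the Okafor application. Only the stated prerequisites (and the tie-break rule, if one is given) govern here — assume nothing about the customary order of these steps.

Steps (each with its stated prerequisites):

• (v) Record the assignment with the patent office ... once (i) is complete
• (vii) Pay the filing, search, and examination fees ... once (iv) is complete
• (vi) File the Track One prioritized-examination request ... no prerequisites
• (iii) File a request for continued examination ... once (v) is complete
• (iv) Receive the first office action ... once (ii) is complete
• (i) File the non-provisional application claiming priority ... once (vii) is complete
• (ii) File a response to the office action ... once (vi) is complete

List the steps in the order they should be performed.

(vi) has no prerequisites → (vi) first.
That leaves (ii) as the only ready step → (ii).
(iv) is the only step now ready → (iv).
(vii) needed (iv), now all done → (vii).
That leaves (i) as the only ready step → (i).
(v) needed (i), now all done → (v).
That leaves (iii) as the only ready step → (iii).

(vi) → (ii) → (iv) → (vii) → (i) → (v) → (iii)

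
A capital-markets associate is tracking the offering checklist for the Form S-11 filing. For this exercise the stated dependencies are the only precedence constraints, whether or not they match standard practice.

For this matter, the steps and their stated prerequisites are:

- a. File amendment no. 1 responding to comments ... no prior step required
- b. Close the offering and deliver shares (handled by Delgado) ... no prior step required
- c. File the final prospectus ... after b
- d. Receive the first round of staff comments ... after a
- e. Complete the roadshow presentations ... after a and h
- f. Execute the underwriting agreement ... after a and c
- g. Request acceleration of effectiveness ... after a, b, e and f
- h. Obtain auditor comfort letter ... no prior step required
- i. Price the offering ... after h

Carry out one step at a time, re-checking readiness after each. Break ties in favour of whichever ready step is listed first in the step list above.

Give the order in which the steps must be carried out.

a b c d f h e g i

a, b and h have no prerequisites; a is listed earlier, so a is first.
b, d and h are all available; b is listed earlier → b.
Ready: c, d and h. c is listed earlier → c.
d, f and h are all available; d is listed earlier → d.
Now f and h have their prerequisites met. f is listed earlier, so f next.
Next only h has its prerequisites met → h.
e and i are both available; e is listed earlier → e.
g now also ready, so the ready set is {g, i}; g is listed earlier → g.
Next only i has its prerequisites met → i.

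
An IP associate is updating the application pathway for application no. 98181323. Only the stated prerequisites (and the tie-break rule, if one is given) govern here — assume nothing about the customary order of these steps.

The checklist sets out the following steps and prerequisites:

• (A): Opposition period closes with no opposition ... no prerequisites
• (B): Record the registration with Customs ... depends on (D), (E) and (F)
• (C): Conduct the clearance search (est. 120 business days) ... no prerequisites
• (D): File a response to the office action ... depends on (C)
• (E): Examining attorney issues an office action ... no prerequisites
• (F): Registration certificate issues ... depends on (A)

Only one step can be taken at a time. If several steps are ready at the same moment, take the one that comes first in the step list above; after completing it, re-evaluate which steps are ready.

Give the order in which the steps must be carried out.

(A), (C), (D), (E), (F), (B)

(A), (C) and (E) have no prerequisites; (A) is listed earlier, so (A) is first.
(F) now also ready, so the ready set is {(C), (E), (F)}; (C) is listed earlier → (C).
(D) now also ready, so the ready set is {(D), (E), (F)}; (D) is listed earlier → (D).
Now (E) and (F) have their prerequisites met. (E) is listed earlier, so (E) next.
(F) needed (A), now all done → (F).
(B) needed (D), (E) and (F), now all done → (B).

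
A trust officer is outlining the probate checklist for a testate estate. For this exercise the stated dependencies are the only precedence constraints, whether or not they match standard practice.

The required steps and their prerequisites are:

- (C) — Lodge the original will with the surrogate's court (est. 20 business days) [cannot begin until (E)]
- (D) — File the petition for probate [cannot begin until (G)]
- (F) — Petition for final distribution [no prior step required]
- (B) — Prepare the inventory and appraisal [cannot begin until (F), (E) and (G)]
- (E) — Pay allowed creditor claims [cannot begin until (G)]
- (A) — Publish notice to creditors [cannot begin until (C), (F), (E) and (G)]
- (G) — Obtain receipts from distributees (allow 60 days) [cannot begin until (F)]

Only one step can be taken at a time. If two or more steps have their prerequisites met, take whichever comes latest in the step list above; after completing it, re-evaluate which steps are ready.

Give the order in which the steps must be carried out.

(F) → (G) → (E) → (B) → (D) → (C) → (A)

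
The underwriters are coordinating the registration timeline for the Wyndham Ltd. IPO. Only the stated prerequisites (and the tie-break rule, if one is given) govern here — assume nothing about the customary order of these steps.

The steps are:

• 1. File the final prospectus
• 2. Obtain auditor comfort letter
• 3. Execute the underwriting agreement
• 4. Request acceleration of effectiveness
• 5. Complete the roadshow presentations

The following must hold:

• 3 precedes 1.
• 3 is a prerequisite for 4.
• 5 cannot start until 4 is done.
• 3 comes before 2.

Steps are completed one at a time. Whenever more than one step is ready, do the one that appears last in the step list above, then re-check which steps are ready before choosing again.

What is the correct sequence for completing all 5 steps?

3 has no prerequisites → 3 first.
Ready: 4, 2 and 1. 4 is listed later → 4.
5 now also ready, so the ready set is {5, 2, 1}; 5 is listed later → 5.
Ready: 2 and 1. 2 is listed later → 2.
Next only 1 has its prerequisites met → 1.

3, 4, 5, 2, 1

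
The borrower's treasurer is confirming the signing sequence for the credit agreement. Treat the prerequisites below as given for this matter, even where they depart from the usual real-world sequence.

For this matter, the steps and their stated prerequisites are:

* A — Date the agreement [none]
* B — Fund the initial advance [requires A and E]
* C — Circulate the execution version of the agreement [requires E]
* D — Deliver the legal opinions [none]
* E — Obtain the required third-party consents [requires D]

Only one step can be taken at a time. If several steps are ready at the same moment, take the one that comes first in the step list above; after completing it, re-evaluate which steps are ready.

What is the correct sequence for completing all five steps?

A, D, E, B, C

Nothing is required for A and D. A is listed earlier → A first.
That leaves D as the only ready step → D.
Next only E has its prerequisites met → E.
Ready: B and C. B is listed earlier → B.
C needed E, now all done → C.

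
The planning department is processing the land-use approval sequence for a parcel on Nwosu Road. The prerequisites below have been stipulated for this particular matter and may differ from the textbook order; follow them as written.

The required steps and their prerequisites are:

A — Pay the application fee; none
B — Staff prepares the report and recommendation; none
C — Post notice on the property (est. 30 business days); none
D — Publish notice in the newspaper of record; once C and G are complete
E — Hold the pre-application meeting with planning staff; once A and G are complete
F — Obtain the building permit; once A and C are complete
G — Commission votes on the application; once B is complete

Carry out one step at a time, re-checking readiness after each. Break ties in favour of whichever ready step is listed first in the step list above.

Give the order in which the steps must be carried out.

A → B → C → F → G → D → E

A, B and C have no prerequisites; A is listed earlier, so A is first.
B and C are both available; B is listed earlier → B.
Now C and G have their prerequisites met. C is listed earlier, so C next.
Now F and G have their prerequisites met. F is listed earlier, so F next.
That leaves G as the only ready step → G.
Now D and E have their prerequisites met. D is listed earlier, so D next.
E needed A and G, now all done → E.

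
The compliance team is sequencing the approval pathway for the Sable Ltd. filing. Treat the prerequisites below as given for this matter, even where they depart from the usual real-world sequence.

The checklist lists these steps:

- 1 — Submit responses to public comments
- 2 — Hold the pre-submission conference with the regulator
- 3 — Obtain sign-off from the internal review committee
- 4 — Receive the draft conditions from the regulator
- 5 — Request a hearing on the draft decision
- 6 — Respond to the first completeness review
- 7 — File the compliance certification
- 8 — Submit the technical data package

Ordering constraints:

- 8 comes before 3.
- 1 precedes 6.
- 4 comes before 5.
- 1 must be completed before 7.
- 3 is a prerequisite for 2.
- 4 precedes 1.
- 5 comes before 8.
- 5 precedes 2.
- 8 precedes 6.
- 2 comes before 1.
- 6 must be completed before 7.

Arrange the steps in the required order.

4, 5, 8, 3, 2, 1, 6, 7

4 has no prerequisites → 4 first.
5 needed 4, now all done → 5.
8 is the only step now ready → 8.
Next only 3 has its prerequisites met → 3.
2 needed 3 and 5, now all done → 2.
1 needed 2 and 4, now all done → 1.
That leaves 6 as the only ready step → 6.
That leaves 7 as the only ready step → 7.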